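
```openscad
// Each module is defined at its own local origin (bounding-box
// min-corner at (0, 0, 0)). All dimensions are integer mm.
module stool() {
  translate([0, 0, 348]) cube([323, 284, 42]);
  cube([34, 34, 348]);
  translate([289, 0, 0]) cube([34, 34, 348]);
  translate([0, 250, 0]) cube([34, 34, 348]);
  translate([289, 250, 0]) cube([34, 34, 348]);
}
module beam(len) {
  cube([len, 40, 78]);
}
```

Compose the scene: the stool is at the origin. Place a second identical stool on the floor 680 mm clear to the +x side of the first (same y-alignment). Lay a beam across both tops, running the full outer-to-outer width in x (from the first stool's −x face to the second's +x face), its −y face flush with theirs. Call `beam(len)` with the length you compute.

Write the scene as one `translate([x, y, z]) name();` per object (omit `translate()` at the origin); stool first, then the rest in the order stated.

stool();
translate([1003, 0, 0]) stool();
translate([0, 0, 390]) beam(1326);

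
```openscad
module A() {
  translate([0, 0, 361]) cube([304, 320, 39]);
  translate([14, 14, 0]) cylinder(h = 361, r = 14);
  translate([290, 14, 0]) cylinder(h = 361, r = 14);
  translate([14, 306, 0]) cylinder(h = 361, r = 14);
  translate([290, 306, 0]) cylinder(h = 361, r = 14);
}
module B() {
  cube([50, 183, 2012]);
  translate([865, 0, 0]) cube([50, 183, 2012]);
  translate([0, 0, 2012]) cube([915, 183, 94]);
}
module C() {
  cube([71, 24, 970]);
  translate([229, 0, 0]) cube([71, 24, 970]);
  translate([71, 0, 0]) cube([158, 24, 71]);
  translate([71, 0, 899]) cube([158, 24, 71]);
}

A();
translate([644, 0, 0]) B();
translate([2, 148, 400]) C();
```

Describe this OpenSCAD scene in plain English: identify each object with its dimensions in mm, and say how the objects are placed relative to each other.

A is a four-legged stool. The seat is a 304×320×39 mm slab whose top surface is at z = 400 mm; four round legs, each 28 mm in diameter, run from the floor (z = 0) to the underside of the seat, each leg's axis is inset half a diameter from the nearest pair of seat edges (so the leg's bounding box is flush with the corner).

B is a rectangular door frame: two vertical jambs of 50×183 mm section, 2012 mm tall, with a clear opening 815 mm wide between their inner faces. A header 94 mm tall and 183 mm deep lies on top of the jambs and spans the full outside width.

C is a picture frame with a 158×828 mm rectangular opening (x by z) and a uniform 71 mm border on every side. Frame depth is 24 mm along y. It is built from two vertical stiles running the full outside height and two horizontal rails spanning the gap between the stiles.

The door frame is on the floor beside the stool on its +x side. The picture frame is on top of the stool, centred.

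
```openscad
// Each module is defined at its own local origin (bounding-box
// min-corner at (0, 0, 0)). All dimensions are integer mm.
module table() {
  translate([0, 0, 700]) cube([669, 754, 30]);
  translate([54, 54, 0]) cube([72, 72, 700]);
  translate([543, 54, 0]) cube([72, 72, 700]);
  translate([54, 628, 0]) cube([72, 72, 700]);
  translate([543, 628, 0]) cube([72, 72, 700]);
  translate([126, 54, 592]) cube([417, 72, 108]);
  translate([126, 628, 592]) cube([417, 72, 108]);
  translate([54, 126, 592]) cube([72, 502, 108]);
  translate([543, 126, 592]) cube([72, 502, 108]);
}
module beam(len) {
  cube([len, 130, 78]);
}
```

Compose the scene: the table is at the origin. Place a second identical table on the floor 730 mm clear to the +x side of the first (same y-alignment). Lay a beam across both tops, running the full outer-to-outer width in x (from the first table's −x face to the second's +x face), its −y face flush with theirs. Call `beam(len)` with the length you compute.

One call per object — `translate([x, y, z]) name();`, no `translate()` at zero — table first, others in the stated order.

table();
translate([1399, 0, 0]) table();
translate([0, 0, 730]) beam(2068);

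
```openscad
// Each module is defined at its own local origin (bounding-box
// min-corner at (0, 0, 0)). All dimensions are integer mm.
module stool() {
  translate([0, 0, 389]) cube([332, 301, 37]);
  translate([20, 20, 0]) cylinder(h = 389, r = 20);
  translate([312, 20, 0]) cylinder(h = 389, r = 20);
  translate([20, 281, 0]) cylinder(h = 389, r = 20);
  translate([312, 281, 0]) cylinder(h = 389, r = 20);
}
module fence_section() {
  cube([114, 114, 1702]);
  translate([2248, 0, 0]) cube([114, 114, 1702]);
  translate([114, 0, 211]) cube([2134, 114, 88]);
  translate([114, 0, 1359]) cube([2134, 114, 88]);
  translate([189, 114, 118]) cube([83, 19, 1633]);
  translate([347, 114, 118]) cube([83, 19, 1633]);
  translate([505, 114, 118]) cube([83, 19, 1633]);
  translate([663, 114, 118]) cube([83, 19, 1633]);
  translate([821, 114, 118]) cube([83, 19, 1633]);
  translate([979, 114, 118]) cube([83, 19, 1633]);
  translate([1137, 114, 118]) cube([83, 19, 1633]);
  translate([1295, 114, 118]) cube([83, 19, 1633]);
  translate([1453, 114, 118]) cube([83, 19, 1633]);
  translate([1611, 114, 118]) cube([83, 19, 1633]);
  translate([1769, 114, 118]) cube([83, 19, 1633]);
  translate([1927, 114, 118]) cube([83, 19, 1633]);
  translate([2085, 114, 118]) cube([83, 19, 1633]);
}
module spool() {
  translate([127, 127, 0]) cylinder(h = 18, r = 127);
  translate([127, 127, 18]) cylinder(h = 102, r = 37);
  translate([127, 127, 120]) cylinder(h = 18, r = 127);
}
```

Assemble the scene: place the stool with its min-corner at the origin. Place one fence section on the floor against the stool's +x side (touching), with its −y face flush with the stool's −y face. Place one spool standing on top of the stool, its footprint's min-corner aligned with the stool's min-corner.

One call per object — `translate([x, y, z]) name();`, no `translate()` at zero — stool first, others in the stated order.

stool();
translate([332, 0, 0]) fence_section();
translate([0, 0, 426]) spool();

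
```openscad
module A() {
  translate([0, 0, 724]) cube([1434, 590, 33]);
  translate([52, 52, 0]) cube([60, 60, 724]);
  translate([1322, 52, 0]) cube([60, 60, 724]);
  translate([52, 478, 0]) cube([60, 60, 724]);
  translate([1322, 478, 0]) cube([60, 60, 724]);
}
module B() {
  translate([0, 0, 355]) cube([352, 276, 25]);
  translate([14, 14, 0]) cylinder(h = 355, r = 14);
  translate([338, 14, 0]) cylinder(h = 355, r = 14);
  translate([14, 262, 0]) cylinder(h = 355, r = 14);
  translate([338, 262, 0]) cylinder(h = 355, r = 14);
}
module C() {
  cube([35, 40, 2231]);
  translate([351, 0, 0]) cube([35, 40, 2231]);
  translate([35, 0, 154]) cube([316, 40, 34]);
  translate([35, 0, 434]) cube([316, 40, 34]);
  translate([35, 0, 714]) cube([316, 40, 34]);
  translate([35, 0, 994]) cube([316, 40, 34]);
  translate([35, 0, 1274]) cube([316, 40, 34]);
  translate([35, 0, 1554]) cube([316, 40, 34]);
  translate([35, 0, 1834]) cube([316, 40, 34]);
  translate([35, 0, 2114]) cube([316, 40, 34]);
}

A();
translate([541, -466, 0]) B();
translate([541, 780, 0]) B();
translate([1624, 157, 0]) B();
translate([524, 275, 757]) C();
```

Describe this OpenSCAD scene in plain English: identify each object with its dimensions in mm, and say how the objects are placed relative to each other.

A is a rectangular dining table. The top is 1434×590×33 mm with its upper surface at z = 757 mm. It stands on four 60×60 mm square legs, each inset 52 mm from the nearest pair of top edges, running from the floor to the underside of the top.

B is a four-legged stool. The seat is 352×276 mm, 25 mm thick, top at z = 380 mm. It stands on four round legs, each 28 mm in diameter, from z = 0 to the seat underside, each leg's axis is inset half a diameter from the nearest pair of seat edges (so the leg's bounding box is flush with the corner).

C is a wooden ladder with two side rails of 35×40 mm section and 2231 mm height, set 386 mm apart overall. Between them run 8 rectangular rungs (40 mm deep, 34 mm thick), front faces flush with the rails' −y face. The bottom of the first rung is 154 mm above the floor and each subsequent rung is 280 mm higher than the one below.

Three stools sit around the table at the −y, +y, +x sides. The ladder is on top of the table, centred.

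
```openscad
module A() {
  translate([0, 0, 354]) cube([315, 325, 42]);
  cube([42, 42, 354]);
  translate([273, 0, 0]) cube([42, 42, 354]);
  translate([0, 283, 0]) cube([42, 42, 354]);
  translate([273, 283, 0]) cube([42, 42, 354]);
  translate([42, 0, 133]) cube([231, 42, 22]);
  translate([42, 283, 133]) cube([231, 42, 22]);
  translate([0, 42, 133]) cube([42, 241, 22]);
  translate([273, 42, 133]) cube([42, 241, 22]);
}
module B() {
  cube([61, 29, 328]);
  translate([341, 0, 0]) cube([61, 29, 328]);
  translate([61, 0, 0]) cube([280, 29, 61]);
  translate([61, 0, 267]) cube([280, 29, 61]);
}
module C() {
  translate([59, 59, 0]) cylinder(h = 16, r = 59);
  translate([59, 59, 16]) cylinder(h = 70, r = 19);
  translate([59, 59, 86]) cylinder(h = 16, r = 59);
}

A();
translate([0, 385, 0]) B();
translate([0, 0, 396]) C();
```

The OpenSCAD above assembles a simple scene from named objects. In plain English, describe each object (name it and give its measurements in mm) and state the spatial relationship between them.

A is a four-legged stool. The seat is 315×325 mm, 42 mm thick, top at z = 396 mm. It stands on four square legs, each 42×42 mm in cross-section, from z = 0 to the seat underside, each flush with a corner of the seat. Four stretchers, 42 mm wide and 22 mm tall, connect adjacent legs with their undersides at z = 133 mm, each running between the inner faces of the legs it joins and aligned with the legs' outer faces on the other axis.

B is a rectangular picture frame lying in the x–z plane (depth along y). The opening is 280 mm wide (x) by 206 mm tall (z), surrounded by a border 61 mm wide on all four sides. The frame is 29 mm deep and is made of two full-height vertical stiles with two horizontal rails fitted between them.

C is a spool: two coaxial disc flanges of radius 59 mm and thickness 16 mm, joined by a core cylinder of radius 19 mm and height 70 mm. The lower flange rests on z = 0 and the three cylinders share a vertical axis.

The picture frame is on the floor beside the stool on its +y side. The spool is on top of the stool.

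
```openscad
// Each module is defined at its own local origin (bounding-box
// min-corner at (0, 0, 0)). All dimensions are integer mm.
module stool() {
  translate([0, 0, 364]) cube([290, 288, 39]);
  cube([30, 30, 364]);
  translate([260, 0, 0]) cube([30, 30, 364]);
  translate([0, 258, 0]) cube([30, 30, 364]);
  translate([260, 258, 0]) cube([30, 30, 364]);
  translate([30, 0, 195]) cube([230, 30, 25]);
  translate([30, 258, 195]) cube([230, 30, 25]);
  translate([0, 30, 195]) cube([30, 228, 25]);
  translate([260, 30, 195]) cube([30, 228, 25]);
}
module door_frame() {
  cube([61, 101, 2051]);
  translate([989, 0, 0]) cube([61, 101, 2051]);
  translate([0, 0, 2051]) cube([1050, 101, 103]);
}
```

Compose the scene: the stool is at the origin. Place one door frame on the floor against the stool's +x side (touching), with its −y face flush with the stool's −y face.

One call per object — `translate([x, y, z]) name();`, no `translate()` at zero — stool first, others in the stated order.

stool();
translate([290, 0, 0]) door_frame();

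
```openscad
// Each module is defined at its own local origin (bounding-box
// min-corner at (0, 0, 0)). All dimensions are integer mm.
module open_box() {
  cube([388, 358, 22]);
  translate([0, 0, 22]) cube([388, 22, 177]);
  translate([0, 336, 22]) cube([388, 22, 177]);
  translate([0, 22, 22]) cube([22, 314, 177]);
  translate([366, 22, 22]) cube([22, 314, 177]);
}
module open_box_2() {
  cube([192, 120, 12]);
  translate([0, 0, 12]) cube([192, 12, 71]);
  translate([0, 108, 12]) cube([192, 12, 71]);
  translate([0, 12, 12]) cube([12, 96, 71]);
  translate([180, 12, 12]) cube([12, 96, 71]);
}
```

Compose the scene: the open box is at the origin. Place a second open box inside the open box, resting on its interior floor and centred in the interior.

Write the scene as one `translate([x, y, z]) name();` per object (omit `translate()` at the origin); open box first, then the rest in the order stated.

open_box();
translate([98, 119, 22]) open_box_2();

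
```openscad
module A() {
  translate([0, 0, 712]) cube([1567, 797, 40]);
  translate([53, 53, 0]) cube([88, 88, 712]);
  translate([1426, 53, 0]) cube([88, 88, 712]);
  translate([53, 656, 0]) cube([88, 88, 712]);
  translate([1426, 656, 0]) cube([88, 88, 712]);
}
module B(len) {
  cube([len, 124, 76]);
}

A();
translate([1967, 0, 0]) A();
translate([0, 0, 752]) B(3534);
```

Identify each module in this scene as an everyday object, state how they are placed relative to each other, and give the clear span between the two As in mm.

A is a table. B is a beam. A beam spans the tops of two tables. The clear span between the two tables is 400 mm.

Second table starts at x = 1967; first ends at x = 1567; clear span = 1967 − 1567 = 400 mm.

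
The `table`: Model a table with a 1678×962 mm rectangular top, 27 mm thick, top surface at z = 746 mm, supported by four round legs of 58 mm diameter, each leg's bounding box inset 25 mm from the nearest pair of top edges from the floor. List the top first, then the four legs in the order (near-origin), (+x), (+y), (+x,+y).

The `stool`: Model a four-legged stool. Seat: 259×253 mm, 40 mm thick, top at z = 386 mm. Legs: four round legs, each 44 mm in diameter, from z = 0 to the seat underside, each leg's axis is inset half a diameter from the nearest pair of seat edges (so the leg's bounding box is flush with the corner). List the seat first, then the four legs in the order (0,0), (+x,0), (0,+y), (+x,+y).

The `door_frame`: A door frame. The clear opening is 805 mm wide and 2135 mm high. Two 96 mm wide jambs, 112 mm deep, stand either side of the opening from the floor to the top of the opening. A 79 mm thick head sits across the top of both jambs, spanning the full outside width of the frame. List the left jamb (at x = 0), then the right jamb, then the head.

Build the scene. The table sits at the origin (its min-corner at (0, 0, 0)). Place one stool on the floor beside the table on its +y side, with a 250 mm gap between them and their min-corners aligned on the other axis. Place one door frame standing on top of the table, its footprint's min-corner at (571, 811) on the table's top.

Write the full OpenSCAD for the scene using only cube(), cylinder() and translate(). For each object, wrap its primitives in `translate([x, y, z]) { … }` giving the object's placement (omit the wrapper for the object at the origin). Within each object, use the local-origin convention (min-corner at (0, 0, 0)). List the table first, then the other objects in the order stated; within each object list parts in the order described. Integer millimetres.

translate([0, 0, 719]) cube([1678, 962, 27]);
translate([54, 54, 0]) cylinder(h = 719, r = 29);
translate([1624, 54, 0]) cylinder(h = 719, r = 29);
translate([54, 908, 0]) cylinder(h = 719, r = 29);
translate([1624, 908, 0]) cylinder(h = 719, r = 29);
translate([0, 1212, 0]) {
  translate([0, 0, 346]) cube([259, 253, 40]);
  translate([22, 22, 0]) cylinder(h = 346, r = 22);
  translate([237, 22, 0]) cylinder(h = 346, r = 22);
  translate([22, 231, 0]) cylinder(h = 346, r = 22);
  translate([237, 231, 0]) cylinder(h = 346, r = 22);
}
translate([571, 811, 746]) {
  cube([96, 112, 2135]);
  translate([901, 0, 0]) cube([96, 112, 2135]);
  translate([0, 0, 2135]) cube([997, 112, 79]);
}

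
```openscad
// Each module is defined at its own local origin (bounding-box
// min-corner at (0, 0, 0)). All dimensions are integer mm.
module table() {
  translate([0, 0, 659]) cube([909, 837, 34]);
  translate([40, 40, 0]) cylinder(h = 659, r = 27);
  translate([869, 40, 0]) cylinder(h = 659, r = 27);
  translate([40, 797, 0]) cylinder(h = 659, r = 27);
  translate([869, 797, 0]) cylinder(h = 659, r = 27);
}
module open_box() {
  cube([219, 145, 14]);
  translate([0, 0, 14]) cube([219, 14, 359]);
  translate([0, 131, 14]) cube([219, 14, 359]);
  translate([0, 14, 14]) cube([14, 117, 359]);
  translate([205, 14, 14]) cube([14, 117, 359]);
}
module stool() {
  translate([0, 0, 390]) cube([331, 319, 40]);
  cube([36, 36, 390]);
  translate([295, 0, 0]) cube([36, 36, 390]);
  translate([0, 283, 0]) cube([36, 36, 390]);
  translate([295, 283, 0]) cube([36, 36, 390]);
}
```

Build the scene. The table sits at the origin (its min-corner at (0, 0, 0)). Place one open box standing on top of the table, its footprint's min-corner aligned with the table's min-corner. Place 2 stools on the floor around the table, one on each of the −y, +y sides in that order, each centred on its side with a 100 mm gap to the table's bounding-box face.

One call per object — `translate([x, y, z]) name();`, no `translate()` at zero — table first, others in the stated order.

table();
translate([0, 0, 693]) open_box();
translate([289, -419, 0]) stool();
translate([289, 937, 0]) stool();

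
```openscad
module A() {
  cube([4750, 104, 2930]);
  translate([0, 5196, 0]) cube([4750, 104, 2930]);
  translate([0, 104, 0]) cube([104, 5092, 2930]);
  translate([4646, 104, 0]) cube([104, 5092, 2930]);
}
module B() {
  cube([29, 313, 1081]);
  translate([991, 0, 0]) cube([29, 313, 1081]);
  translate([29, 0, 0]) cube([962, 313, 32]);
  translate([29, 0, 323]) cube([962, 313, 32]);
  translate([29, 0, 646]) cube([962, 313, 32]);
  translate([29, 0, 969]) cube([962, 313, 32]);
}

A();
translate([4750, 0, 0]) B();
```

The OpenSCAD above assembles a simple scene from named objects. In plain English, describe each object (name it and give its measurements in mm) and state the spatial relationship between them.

A is a box-shaped house frame (walls only): outside footprint 4750×5300 mm, wall height 2930 mm, wall thickness 104 mm. The two y-facing walls run the full x-width; the two x-facing walls fit between the inner faces of the y-facing walls.

B is an open bookshelf. Two side panels, each 29 mm thick, 313 mm deep and 1081 mm tall, stand 1020 mm apart (outside-to-outside). Between them sit 4 shelves, each 32 mm thick and 313 mm deep, spanning the full gap between the sides. The bottom shelf rests on the floor (its underside at z = 0) and the clear gap between one shelf's top and the next shelf's underside is 291 mm.

The bookshelf is against the house frame's +x side, with their −y faces flush.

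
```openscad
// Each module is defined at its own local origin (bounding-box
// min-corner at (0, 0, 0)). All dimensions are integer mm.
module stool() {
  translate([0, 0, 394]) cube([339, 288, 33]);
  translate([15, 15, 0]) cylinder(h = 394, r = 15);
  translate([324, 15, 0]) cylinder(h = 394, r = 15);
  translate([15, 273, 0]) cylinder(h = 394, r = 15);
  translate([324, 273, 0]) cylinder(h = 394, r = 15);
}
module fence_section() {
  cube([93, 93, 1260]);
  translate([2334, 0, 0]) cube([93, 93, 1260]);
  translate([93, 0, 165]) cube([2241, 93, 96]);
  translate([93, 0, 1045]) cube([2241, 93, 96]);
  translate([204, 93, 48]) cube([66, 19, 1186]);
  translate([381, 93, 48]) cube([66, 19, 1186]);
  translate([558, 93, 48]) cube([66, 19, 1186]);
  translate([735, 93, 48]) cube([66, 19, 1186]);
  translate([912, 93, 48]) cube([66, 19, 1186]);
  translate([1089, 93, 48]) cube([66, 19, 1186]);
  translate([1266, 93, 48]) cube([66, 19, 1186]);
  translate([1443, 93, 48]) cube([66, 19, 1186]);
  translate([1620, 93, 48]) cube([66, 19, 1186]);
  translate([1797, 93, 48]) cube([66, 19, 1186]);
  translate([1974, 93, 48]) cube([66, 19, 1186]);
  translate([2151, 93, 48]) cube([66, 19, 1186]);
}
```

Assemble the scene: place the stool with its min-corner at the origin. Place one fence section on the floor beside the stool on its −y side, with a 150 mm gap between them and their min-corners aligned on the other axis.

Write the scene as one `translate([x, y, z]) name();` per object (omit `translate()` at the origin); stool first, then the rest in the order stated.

stool();
translate([0, -262, 0]) fence_section();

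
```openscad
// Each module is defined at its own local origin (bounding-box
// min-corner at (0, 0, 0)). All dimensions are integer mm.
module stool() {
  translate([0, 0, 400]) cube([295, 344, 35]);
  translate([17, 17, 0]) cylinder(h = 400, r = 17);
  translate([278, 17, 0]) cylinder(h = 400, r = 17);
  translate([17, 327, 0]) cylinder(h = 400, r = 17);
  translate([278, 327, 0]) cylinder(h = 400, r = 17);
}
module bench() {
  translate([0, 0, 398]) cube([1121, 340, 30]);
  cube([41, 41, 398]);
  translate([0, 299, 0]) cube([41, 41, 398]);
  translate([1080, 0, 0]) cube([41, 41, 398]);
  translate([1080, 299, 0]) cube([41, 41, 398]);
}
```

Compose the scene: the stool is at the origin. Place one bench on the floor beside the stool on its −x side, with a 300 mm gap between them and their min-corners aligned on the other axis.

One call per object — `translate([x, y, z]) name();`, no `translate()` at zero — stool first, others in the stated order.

stool();
translate([-1421, 0, 0]) bench();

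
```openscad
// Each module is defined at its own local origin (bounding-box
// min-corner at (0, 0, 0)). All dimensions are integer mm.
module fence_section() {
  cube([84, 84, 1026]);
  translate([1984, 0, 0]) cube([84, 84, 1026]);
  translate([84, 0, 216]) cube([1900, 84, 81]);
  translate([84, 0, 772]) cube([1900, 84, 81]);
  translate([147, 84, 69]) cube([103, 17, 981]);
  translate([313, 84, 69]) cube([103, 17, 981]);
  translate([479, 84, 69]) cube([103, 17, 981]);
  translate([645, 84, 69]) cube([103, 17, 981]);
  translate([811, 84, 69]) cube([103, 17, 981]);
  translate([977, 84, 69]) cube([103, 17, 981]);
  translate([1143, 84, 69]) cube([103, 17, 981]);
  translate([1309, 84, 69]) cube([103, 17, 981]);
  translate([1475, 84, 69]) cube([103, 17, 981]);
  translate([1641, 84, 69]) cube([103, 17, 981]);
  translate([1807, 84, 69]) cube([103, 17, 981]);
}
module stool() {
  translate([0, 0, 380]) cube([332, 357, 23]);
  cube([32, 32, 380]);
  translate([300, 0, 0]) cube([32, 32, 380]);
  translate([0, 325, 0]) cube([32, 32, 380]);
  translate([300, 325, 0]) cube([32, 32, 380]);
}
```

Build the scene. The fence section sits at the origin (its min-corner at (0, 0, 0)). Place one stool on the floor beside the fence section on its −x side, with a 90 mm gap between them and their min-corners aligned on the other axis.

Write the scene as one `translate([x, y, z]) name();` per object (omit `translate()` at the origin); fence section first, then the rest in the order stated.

fence_section();
translate([-422, 0, 0]) stool();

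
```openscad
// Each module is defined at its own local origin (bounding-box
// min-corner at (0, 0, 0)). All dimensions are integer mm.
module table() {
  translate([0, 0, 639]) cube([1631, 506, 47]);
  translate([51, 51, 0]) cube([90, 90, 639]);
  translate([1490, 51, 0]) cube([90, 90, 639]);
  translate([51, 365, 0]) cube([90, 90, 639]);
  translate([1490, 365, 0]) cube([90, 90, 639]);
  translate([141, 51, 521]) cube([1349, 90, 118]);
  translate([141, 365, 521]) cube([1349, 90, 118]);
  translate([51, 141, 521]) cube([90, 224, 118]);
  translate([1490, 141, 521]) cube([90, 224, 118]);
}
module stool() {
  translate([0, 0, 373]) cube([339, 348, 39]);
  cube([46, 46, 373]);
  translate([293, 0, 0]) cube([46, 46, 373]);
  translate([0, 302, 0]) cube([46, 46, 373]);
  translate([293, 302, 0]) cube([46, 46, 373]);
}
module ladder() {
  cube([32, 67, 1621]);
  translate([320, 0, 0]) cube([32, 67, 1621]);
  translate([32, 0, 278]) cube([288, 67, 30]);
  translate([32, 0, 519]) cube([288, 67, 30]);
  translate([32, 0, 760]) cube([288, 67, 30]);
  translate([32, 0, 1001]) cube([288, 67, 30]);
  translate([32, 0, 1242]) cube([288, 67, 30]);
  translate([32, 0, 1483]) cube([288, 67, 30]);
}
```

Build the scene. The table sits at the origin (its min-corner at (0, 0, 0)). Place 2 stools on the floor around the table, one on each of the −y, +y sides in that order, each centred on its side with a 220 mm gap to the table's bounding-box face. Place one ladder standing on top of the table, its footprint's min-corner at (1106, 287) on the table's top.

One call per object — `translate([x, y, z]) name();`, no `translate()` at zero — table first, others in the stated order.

table();
translate([646, -568, 0]) stool();
translate([646, 726, 0]) stool();
translate([1106, 287, 686]) ladder();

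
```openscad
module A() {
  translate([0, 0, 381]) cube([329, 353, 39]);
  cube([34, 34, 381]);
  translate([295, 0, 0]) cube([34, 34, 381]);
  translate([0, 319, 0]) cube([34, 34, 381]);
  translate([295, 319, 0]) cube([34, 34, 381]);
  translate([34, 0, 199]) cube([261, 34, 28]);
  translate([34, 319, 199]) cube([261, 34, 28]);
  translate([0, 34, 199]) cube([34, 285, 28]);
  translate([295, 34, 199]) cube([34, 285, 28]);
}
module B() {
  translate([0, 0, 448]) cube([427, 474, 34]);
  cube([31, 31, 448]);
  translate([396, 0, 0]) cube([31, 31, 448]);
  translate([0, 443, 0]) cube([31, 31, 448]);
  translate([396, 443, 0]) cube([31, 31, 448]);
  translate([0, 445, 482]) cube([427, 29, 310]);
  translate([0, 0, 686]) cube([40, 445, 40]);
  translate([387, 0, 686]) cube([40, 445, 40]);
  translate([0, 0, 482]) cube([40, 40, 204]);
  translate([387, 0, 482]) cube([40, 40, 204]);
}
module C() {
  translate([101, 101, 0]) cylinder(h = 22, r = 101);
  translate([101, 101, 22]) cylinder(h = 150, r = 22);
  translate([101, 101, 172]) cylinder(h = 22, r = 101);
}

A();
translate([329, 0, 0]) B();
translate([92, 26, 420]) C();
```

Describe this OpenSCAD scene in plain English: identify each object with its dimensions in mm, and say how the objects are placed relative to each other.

A is a four-legged stool. The seat is a 329×353×39 mm slab whose top surface is at z = 420 mm; four square legs, each 34×34 mm in cross-section, run from the floor (z = 0) to the underside of the seat, each flush with a corner of the seat. Four stretchers, 34 mm wide and 28 mm tall, connect adjacent legs with their undersides at z = 199 mm, each running between the inner faces of the legs it joins and aligned with the legs' outer faces on the other axis.

B is a chair. The seat is a 427×474×34 mm slab with its top at z = 482 mm, on four 31×31 mm corner legs (flush with the seat edges, standing on z = 0). A flat backrest 29 mm thick, 310 mm tall, spans the full seat width and rises from the seat top along its +y edge, rear face flush with the rear of the seat. Two armrests of 40×40 mm section run along each side from the seat's front edge to the front of the backrest, top faces 244 mm above the seat top and outer faces flush with the seat's x-edges; a 40×40 mm post under the front of each armrest stands on the seat at the front corner.

C is a spool: two coaxial disc flanges of radius 101 mm and thickness 22 mm, joined by a core cylinder of radius 22 mm and height 150 mm. The lower flange rests on z = 0 and the three cylinders share a vertical axis.

The chair is against the stool's +x side, with their −y faces flush. The spool is on top of the stool.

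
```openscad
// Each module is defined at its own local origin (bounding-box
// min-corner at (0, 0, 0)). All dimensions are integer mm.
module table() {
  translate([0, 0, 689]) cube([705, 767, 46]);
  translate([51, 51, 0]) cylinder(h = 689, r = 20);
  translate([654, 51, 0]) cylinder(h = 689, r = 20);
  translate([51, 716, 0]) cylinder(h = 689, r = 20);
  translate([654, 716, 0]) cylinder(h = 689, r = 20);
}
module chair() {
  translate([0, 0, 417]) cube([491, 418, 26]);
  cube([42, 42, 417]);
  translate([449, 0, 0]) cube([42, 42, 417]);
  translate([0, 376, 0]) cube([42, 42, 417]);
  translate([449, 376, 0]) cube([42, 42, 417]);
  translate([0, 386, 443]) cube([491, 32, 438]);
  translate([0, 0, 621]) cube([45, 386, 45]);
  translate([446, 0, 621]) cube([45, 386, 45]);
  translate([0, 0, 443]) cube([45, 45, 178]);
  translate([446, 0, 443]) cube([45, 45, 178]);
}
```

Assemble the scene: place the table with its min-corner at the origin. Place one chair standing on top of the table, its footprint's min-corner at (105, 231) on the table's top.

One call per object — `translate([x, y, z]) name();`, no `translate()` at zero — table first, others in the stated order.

table();
translate([105, 231, 735]) chair();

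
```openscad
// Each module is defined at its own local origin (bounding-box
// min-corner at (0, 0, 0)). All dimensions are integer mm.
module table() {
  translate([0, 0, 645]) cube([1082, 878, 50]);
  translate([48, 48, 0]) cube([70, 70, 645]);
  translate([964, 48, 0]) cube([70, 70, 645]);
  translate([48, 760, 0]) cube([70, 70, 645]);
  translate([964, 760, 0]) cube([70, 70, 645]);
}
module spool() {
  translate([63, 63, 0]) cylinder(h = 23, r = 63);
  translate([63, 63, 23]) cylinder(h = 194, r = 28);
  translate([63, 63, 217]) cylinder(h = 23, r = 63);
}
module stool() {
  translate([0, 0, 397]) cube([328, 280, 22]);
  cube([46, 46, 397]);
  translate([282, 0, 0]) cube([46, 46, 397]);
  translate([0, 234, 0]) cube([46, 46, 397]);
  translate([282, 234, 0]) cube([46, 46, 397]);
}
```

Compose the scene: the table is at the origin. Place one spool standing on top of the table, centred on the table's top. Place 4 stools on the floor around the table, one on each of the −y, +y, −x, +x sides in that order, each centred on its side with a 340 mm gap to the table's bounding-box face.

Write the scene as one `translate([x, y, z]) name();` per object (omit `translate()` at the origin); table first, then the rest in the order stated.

table();
translate([478, 376, 695]) spool();
translate([377, -620, 0]) stool();
translate([377, 1218, 0]) stool();
translate([-668, 299, 0]) stool();
translate([1422, 299, 0]) stool();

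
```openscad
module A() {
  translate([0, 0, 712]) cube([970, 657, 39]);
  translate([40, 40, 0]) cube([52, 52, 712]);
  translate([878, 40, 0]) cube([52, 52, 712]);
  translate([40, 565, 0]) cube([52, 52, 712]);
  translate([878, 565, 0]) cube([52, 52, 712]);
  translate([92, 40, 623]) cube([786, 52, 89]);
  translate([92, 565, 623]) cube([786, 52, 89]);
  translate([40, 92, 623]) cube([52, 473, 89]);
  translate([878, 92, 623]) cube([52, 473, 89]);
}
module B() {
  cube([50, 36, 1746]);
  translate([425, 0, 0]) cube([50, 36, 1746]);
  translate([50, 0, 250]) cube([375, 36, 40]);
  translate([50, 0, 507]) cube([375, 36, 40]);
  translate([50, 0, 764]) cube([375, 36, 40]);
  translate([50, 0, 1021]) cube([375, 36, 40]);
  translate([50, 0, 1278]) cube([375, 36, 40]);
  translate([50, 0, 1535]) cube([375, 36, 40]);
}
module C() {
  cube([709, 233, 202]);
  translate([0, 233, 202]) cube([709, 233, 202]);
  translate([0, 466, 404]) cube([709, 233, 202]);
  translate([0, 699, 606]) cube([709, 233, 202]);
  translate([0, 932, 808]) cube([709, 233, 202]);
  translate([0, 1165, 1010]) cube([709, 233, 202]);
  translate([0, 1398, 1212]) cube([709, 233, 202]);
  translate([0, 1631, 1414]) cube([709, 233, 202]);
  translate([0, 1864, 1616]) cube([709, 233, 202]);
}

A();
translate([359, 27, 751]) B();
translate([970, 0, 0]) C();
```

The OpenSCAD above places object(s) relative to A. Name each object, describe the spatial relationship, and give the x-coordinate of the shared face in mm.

The table's +x face and the staircase's −x face are both at x = 970 mm.

A is a table. B is a ladder. C is a staircase. The ladder is on top of the table. The staircase is against the table's +x side, with their −y faces flush. The x-coordinate of the shared face is 970 mm.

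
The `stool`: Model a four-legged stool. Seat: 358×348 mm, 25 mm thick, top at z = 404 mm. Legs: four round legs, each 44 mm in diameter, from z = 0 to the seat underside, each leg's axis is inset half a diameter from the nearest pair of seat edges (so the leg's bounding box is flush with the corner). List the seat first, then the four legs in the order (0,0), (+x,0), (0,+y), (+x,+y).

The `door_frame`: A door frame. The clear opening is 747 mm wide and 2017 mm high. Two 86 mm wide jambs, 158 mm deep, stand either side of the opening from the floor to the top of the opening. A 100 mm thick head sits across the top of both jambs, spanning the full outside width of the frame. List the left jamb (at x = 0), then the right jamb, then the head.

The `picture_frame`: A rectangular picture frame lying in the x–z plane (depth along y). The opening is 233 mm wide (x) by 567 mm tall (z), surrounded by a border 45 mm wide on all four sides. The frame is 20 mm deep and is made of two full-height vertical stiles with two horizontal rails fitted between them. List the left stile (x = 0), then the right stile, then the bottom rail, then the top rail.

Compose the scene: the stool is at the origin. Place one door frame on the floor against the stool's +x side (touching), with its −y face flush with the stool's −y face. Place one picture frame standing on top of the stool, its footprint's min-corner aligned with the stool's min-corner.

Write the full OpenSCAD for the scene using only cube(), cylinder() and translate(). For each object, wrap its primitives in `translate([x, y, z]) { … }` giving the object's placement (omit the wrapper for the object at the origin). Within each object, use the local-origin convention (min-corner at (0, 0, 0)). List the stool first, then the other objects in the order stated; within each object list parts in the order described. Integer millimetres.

translate([0, 0, 379]) cube([358, 348, 25]);
translate([22, 22, 0]) cylinder(h = 379, r = 22);
translate([336, 22, 0]) cylinder(h = 379, r = 22);
translate([22, 326, 0]) cylinder(h = 379, r = 22);
translate([336, 326, 0]) cylinder(h = 379, r = 22);
translate([358, 0, 0]) {
  cube([86, 158, 2017]);
  translate([833, 0, 0]) cube([86, 158, 2017]);
  translate([0, 0, 2017]) cube([919, 158, 100]);
}
translate([0, 0, 404]) {
  cube([45, 20, 657]);
  translate([278, 0, 0]) cube([45, 20, 657]);
  translate([45, 0, 0]) cube([233, 20, 45]);
  translate([45, 0, 612]) cube([233, 20, 45]);
}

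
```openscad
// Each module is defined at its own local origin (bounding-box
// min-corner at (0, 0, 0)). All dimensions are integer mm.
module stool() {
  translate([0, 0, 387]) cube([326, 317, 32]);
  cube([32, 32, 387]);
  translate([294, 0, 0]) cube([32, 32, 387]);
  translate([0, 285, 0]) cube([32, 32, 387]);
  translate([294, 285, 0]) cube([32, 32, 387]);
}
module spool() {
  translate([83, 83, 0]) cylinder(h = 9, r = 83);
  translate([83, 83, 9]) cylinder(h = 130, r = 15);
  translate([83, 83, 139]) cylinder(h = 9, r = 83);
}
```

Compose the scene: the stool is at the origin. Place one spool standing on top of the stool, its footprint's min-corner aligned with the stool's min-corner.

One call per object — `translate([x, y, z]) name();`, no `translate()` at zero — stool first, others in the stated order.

stool();
translate([0, 0, 419]) spool();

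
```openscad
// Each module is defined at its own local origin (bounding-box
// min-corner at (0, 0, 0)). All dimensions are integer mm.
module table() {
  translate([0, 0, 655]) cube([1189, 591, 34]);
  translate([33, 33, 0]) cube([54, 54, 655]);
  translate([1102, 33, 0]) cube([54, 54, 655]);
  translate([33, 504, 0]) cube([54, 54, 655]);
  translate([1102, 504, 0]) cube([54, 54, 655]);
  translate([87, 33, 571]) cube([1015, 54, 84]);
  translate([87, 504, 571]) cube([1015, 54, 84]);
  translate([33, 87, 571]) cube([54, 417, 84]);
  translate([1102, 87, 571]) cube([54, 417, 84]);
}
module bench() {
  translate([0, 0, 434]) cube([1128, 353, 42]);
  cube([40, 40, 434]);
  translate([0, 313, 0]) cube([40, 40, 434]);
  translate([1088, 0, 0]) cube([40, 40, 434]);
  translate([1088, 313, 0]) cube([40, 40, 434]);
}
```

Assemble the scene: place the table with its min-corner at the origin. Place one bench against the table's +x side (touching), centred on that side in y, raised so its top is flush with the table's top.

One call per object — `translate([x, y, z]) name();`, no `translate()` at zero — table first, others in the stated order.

table();
translate([1189, 119, 213]) bench();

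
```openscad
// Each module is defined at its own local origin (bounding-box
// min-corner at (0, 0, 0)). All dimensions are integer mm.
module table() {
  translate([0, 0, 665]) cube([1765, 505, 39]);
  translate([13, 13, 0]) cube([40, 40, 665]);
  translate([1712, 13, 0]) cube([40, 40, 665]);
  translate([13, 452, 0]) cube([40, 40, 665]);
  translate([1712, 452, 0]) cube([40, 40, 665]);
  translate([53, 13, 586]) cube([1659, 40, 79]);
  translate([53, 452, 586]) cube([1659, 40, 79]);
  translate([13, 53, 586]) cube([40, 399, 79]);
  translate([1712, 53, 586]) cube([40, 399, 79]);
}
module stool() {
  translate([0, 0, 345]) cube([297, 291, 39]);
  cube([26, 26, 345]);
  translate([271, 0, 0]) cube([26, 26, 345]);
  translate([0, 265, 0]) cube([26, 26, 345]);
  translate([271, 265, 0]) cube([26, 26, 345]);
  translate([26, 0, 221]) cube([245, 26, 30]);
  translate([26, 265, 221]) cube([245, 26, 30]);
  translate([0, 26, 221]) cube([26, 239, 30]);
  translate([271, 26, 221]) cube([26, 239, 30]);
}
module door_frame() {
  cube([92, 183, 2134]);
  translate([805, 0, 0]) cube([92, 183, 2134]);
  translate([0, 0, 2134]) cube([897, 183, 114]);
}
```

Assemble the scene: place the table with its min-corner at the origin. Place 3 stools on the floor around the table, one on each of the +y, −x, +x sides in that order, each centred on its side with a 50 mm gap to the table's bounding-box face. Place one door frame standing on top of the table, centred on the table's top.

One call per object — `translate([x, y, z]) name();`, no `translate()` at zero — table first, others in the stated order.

table();
translate([734, 555, 0]) stool();
translate([-347, 107, 0]) stool();
translate([1815, 107, 0]) stool();
translate([434, 161, 704]) door_frame();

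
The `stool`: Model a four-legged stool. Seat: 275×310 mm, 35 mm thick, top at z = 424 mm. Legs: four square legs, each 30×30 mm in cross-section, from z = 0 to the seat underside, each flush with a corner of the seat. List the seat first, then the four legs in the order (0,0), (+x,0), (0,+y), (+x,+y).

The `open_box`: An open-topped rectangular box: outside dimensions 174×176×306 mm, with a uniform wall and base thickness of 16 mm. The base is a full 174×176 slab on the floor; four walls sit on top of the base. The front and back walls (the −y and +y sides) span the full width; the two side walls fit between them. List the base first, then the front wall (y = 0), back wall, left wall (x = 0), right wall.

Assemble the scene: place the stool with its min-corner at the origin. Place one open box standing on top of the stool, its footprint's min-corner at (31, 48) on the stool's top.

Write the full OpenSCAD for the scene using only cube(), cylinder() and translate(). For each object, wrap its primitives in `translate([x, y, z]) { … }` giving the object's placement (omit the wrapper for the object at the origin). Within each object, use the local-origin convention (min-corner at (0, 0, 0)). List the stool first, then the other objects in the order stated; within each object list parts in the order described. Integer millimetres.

translate([0, 0, 389]) cube([275, 310, 35]);
cube([30, 30, 389]);
translate([245, 0, 0]) cube([30, 30, 389]);
translate([0, 280, 0]) cube([30, 30, 389]);
translate([245, 280, 0]) cube([30, 30, 389]);
translate([31, 48, 424]) {
  cube([174, 176, 16]);
  translate([0, 0, 16]) cube([174, 16, 290]);
  translate([0, 160, 16]) cube([174, 16, 290]);
  translate([0, 16, 16]) cube([16, 144, 290]);
  translate([158, 16, 16]) cube([16, 144, 290]);
}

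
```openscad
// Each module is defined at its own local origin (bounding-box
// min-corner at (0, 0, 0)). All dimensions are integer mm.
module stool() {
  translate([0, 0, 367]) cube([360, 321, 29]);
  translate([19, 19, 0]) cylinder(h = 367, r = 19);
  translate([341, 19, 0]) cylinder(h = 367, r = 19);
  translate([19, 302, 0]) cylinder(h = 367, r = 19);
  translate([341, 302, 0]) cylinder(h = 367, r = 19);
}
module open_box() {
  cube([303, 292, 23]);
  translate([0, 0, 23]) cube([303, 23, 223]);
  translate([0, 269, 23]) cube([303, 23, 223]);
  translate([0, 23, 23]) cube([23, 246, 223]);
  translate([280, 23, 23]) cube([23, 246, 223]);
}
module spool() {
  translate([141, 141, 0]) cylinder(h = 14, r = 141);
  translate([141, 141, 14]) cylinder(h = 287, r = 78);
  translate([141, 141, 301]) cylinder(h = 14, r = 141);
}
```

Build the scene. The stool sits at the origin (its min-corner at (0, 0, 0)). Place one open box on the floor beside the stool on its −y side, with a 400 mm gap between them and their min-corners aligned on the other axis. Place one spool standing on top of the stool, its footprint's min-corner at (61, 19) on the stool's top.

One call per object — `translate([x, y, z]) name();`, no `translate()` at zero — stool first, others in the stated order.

stool();
translate([0, -692, 0]) open_box();
translate([61, 19, 396]) spool();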